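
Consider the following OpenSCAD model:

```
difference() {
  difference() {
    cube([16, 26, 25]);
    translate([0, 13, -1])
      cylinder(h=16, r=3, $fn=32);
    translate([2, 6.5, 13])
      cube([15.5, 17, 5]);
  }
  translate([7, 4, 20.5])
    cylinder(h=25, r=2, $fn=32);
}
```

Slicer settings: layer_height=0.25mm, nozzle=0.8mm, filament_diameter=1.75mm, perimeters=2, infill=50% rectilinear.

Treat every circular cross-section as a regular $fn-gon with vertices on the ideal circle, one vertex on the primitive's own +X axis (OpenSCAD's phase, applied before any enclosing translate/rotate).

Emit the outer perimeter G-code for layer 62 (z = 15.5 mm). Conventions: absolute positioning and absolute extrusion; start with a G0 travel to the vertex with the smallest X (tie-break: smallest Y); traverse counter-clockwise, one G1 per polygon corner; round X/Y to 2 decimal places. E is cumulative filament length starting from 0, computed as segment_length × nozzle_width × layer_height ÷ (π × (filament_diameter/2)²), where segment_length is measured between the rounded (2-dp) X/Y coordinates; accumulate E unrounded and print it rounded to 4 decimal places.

G0 X0.00 Y0.00 Z15.50
G1 X16.00 Y0.00 E1.3304
G1 X16.00 Y6.50 E1.8709
G1 X2.00 Y6.50 E3.0350
G1 X2.00 Y23.50 E4.4485
G1 X16.00 Y23.50 E5.6126
G1 X16.00 Y26.00 E5.8205
G1 X0.00 Y26.00 E7.1509
G1 X0.00 Y0.00 E9.3128

At z = 15.5 mm: the 16×26 cube contributes its full rectangle; the cylinder at (0, 13) is absent (z outside [-1, 15]); the cube at (2, 6.5) is present — its section is the full 15.5×17 rectangle; Taking the first minus the rest: starting from the 16×26 cube, the 15.5×17 cube at (2, 6.5) partially overlaps it — only the 238.00 mm² overlap (of its 263.50 mm²) is removed, clipping the outline — 1 connected region; the cylinder at (7, 4) is absent (z outside [20.5, 45.5]); Taking the first minus the rest: none of the subtracted shapes is present at this height, so the result so far is unchanged — 1 connected region. The outline is a single polygon with 8 vertices. Extrusion per mm of travel: 0.8 × 0.25 / (π × 0.875²) = 0.083150. Accumulating E over each segment gives final E = 9.3128.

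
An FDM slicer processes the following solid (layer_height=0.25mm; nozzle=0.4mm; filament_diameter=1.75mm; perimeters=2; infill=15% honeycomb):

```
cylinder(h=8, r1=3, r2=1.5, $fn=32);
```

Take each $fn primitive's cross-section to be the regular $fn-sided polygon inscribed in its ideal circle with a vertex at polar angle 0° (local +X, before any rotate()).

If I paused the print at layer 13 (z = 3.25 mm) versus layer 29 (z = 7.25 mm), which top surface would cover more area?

Layer 13 (z = 3.25): the cone contributes a regular 32-gon of circumradius 2.391 (interpolated between r1=3 and r2=1.5 at t=0.406) (area = (32/2)·2.391²·sin(360°/32) = 17.84 mm²). So its area = 17.84 mm². Layer 29 (z = 7.25): the cone (r1=3→r2=1.5) has section circumradius 1.641 here — a regular 32-gon (area = (32/2)·1.641²·sin(360°/32) = 8.40 mm²). So its area = 8.40 mm². Layer 13 is larger (17.84 vs 8.40 mm²).

layer 13 (z = 3.25 mm)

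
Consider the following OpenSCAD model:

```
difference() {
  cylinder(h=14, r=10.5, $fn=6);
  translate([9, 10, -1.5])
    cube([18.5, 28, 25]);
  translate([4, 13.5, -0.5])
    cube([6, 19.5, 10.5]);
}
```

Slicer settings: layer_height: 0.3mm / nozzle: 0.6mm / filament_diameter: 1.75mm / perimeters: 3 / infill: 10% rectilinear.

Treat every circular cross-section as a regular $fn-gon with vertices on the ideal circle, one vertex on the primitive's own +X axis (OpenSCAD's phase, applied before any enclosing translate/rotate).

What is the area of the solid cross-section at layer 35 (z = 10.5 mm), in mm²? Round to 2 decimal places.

286.44 mm²

At z = 10.5 mm: the r=10.5 cylinder contributes a regular 6-gon of circumradius 10.5 (area = (6/2)·10.500²·sin(360°/6) = 286.44 mm²); the 18.5×28 cube at (9, 10) contributes its full rectangle (area 518.00 mm²); the cube at (4, 13.5) does not reach this height (z outside [-0.5, 10]); Taking the first minus the rest: starting from the r=10.5 cylinder (286.44 mm²), the 18.5×28 cube at (9, 10) misses the remaining region (no effect) — area = 286.44 mm². Overall, the cross-section is a single solid region. Net area = 286.44 mm².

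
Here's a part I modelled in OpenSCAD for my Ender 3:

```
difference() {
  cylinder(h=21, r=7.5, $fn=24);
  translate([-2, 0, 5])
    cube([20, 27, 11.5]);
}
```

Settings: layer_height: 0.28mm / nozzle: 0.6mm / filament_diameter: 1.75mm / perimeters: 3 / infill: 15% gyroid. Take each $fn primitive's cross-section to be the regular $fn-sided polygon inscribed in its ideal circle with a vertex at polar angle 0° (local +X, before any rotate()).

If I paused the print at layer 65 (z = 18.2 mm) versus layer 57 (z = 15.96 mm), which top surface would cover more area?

Layer 65 (z = 18.2): the cylinder: section is a regular 24-gon, circumradius r=7.5 (area = (24/2)·7.500²·sin(360°/24) = 174.70 mm²); the cube at (-2, 0) is not intersected at this z (z outside [5, 16.5]); Subtracting the remaining from the first: none of the subtracted shapes is present at this height, so the r=7.5 cylinder is unchanged — area = 174.70 mm². So its area = 174.70 mm². Layer 57 (z = 15.96): the r=7.5 cylinder contributes a regular 24-gon of circumradius 7.5 (area = (24/2)·7.500²·sin(360°/24) = 174.70 mm²); the cube at (-2, 0) is present — its section is the full 20×27 rectangle (area 540.00 mm²); Subtracting the remaining from the first: starting from the r=7.5 cylinder (174.70 mm²), the 20×27 cube at (-2, 0) partially overlaps it — only the 58.41 mm² overlap (of its 540.00 mm²) is removed, clipping the outline — area = 116.29 mm². So its area = 116.29 mm². Layer 65 is larger (174.70 vs 116.29 mm²).

layer 65 (z = 18.2 mm)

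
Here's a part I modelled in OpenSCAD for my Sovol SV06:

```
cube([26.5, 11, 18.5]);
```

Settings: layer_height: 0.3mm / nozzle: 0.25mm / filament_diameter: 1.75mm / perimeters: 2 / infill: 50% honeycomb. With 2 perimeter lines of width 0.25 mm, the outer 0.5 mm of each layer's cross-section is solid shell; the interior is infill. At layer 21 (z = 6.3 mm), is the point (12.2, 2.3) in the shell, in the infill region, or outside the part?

At z = 6.3 mm: the 26.5×11 cube contributes its full rectangle. Overall, the cross-section is a single solid region. The nearest boundary edge runs (0.00, 0.00)→(26.50, 0.00); distance from the point to it = 2.30 mm. The point is inside the cross-section and 2.30 mm from the nearest boundary — more than the 0.5 mm shell width (2 × 0.25), so it's in the infill interior.

infill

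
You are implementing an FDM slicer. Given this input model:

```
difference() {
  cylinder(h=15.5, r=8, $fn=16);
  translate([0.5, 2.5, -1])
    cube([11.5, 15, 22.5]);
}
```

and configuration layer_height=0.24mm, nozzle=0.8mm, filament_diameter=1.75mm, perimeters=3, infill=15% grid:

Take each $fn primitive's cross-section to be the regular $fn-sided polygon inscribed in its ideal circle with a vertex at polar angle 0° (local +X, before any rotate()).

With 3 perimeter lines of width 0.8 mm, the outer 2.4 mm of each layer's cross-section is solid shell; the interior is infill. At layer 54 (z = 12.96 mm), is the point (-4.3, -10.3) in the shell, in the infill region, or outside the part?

At z = 12.96 mm: the r=8 cylinder contributes a regular 16-gon of circumradius 8; the cube at (0.5, 2.5) is present — its section is the full 11.5×15 rectangle; Subtracting the remaining from the first: starting from the r=8 cylinder, the 11.5×15 cube at (0.5, 2.5) partially overlaps it — only the 26.88 mm² overlap (of its 172.50 mm²) is removed, clipping the outline — 1 connected region. Overall, the cross-section is a single solid region. The nearest boundary edge runs (-0.00, -8.00)→(-3.06, -7.39); distance from the point to it = 3.16 mm. The point is not inside any of the regions above, so it lies outside the cross-section (3.16 mm from the nearest boundary).

outside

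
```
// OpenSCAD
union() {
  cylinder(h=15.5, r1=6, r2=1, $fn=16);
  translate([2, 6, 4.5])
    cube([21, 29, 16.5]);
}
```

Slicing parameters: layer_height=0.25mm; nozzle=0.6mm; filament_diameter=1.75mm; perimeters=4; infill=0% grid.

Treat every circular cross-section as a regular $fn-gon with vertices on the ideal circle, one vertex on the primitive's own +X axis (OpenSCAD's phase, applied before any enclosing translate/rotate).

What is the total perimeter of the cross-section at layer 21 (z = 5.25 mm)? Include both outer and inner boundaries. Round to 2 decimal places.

126.88 mm

At z = 5.25 mm: the cone (r1=6→r2=1) has section circumradius 4.306 here — a regular 16-gon (perimeter = 2·16·4.306·sin(180°/16) = 26.88 mm); the cube at (2, 6) is present — its section is the full 21×29 rectangle (perimeter 100.00 mm); Combining (union): the 2 present regions are separate (no shared area or edge), so areas and boundary lengths simply add and each stays a separate island — boundary = 126.88 mm. Overall, the cross-section has 2 separate islands. Total boundary length (outer) = 126.88 mm.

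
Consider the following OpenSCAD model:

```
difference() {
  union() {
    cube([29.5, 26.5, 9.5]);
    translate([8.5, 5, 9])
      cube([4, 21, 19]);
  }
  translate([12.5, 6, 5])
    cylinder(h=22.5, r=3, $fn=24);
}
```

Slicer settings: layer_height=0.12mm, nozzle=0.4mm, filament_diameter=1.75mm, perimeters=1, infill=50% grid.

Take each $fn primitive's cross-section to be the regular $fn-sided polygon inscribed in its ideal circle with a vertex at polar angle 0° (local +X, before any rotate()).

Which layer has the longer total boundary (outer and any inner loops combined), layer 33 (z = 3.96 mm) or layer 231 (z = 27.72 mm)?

layer 33 (z = 3.96 mm)

Layer 33 (z = 3.96): the cube (footprint 29.5×26.5) is included at this height (perimeter 112.00 mm); the cube at (8.5, 5) is not intersected at this z (z outside [9, 28]); Merging all regions: only the 29.5×26.5 cube is present, so the union is just that shape — boundary = 112.00 mm; the cylinder at (12.5, 6) is absent (z outside [5, 27.5]); Taking the first minus the rest: none of the subtracted shapes is present at this height, so the result so far is unchanged — boundary = 112.00 mm. So its perimeter = 112.00 mm. Layer 231 (z = 27.72): the cube is not intersected at this z (z outside [0, 9.5]); the 4×21 cube at (8.5, 5) contributes its full rectangle (perimeter 50.00 mm); Combining (union): only the 4×21 cube at (8.5, 5) is present, so the union is just that shape — boundary = 50.00 mm; the cylinder at (12.5, 6) is not intersected at this z (z outside [5, 27.5]); Subtracting the remaining from the first: none of the subtracted shapes is present at this height, so that combined region is unchanged — boundary = 50.00 mm. So its perimeter = 50.00 mm. Layer 33 is larger (112.00 vs 50.00 mm).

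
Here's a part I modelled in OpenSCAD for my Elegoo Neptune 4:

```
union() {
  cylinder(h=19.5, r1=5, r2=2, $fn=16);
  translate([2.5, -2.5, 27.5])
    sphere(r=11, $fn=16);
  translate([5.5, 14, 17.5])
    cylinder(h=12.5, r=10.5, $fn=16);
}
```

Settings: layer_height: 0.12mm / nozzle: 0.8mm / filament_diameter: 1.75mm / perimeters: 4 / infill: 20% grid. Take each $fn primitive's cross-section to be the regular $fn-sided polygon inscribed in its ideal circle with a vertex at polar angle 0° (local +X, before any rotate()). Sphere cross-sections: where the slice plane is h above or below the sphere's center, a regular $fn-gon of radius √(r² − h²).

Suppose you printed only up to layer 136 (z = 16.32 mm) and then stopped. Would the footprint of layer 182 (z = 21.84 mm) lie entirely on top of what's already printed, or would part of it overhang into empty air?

part overhangs

Compare the two slices. At z = 16.32: the cone: at t=0.837 of its height the radius interpolates to r₁+(r₂−r₁)t = 2.489, giving a regular 16-gon of that circumradius (area = (16/2)·2.489²·sin(360°/16) = 18.97 mm²); the sphere at (2.5, -2.5) does not reach this height (|z−center|=11.180 > r=11); the cylinder at (5.5, 14) is absent (z outside [17.5, 30]); Merging all regions: only the cone is present, so the union is just that shape — area = 18.97 mm². At z = 21.84: the cone is not intersected at this z (z outside [0, 19.5]); the r=11 sphere at (2.5, -2.5) slices to a regular 16-gon of circumradius 9.432 (√(r²−h²) with h=5.66 from center) (area = (16/2)·9.432²·sin(360°/16) = 272.36 mm²); the cylinder at (5.5, 14): section is a regular 16-gon, circumradius r=10.5 (area = (16/2)·10.500²·sin(360°/16) = 337.53 mm²); Combining (union): the regions partially overlap — summed areas 609.89 mm² minus the doubly-counted overlap 20.12 mm² gives 589.77 mm² — area = 589.77 mm². Checking containment: at z = 21.84 the cross-section extends beyond the z = 16.32 cross-section by about 570.80 mm².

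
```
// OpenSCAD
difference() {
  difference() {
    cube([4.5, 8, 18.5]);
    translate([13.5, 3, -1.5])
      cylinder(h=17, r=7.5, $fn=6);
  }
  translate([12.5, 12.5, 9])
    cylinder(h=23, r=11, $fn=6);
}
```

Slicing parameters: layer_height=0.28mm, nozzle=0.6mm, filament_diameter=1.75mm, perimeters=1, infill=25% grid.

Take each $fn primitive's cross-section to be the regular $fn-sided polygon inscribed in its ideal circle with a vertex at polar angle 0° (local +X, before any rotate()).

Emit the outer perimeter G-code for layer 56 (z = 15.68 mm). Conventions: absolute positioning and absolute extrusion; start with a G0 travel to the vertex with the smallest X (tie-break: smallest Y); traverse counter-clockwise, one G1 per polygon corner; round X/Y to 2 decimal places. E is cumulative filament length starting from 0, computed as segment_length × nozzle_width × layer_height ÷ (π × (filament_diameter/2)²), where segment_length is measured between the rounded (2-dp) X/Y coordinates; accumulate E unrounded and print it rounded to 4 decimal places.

G0 X0.00 Y0.00 Z15.68
G1 X4.50 Y0.00 E0.3143
G1 X4.50 Y7.30 E0.8242
G1 X4.10 Y8.00 E0.8805
G1 X0.00 Y8.00 E1.1669
G1 X0.00 Y0.00 E1.7256

At z = 15.68 mm: the cube (footprint 4.5×8) is included at this height; the cylinder at (13.5, 3) does not reach this height (z outside [-1.5, 15.5]); After the difference (first − rest): none of the subtracted shapes is present at this height, so the 4.5×8 cube is unchanged — 1 connected region; the r=11 cylinder at (12.5, 12.5) gives a regular 6-gon of circumradius 11 (constant along its height); After the difference (first − rest): starting from the result so far, the r=11 cylinder at (12.5, 12.5) partially overlaps it — only the 0.14 mm² overlap (of its 314.37 mm²) is removed, clipping the outline — 1 connected region. The outline is a single polygon with 5 vertices. Extrusion per mm of travel: 0.6 × 0.28 / (π × 0.875²) = 0.069846. Accumulating E over each segment gives final E = 1.7256.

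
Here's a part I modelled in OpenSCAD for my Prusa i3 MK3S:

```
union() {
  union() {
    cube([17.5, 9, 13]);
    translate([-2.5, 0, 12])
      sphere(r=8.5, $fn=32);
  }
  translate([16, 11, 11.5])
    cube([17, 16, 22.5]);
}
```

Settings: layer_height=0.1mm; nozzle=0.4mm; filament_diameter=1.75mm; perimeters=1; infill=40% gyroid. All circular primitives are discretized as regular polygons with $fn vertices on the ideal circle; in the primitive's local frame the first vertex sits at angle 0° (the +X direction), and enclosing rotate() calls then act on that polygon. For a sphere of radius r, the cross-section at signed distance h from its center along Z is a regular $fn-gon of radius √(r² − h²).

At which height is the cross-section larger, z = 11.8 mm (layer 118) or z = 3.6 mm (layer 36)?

layer 118 (z = 11.8 mm)

Layer 118 (z = 11.8): the cube is present — its section is the full 17.5×9 rectangle (area 157.50 mm²); the r=8.5 sphere at (-2.5, 0) slices to a regular 32-gon of circumradius 8.498 (√(r²−h²) with h=0.2 from center) (area = (32/2)·8.498²·sin(360°/32) = 225.40 mm²); Merging all regions: the regions partially overlap — summed areas 382.90 mm² minus the doubly-counted overlap 35.49 mm² gives 347.41 mm² — area = 347.41 mm²; the 17×16 cube at (16, 11) contributes its full rectangle (area 272.00 mm²); Merging all regions: the 2 present regions are separate (no shared area or edge), so areas and boundary lengths simply add and each stays a separate island — area = 619.41 mm². So its area = 619.41 mm². Layer 36 (z = 3.6): the cube (footprint 17.5×9) is included at this height (area 157.50 mm²); the r=8.5 sphere at (-2.5, 0) contributes a regular 32-gon of circumradius √(8.5²−8.4²) = 1.300 (area = (32/2)·1.300²·sin(360°/32) = 5.28 mm²); Taking the union: the 2 present regions are separate (no shared area or edge), so areas and boundary lengths simply add and each stays a separate island — area = 162.78 mm²; the cube at (16, 11) is absent (z outside [11.5, 34]); Taking the union: only that combined region is present, so the union is just that shape — area = 162.78 mm². So its area = 162.78 mm². Layer 118 is larger (619.41 vs 162.78 mm²).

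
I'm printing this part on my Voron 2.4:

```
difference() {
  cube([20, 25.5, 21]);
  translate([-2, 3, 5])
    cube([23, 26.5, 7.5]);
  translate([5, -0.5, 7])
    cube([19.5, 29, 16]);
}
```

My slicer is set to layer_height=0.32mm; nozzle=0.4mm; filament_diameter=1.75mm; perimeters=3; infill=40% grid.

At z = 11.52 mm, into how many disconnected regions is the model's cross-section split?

At z = 11.52 mm: the 20×25.5 cube contributes its full rectangle; the cube at (-2, 3) (footprint 23×26.5) is included at this height; the cube at (5, -0.5) is present — its section is the full 19.5×29 rectangle; After the difference (first − rest): starting from the 20×25.5 cube, the 23×26.5 cube at (-2, 3) partially overlaps it — only the 450.00 mm² overlap (of its 609.50 mm²) is removed, clipping the outline; the 19.5×29 cube at (5, -0.5) partially overlaps it — only the 45.00 mm² overlap (of its 565.50 mm²) is removed, clipping the outline — 1 connected region. The result has 1 disconnected region.

1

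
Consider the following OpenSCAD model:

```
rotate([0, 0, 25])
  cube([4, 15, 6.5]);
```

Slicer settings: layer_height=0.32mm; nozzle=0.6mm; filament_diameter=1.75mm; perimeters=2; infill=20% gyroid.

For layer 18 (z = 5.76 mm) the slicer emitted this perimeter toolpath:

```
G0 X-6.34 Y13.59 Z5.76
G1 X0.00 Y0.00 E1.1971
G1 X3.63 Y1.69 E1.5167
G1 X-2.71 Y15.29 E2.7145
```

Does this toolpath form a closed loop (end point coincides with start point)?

no

Start point (G0): (-6.34, 13.59). End point (last G1): the path does not return to the start — open.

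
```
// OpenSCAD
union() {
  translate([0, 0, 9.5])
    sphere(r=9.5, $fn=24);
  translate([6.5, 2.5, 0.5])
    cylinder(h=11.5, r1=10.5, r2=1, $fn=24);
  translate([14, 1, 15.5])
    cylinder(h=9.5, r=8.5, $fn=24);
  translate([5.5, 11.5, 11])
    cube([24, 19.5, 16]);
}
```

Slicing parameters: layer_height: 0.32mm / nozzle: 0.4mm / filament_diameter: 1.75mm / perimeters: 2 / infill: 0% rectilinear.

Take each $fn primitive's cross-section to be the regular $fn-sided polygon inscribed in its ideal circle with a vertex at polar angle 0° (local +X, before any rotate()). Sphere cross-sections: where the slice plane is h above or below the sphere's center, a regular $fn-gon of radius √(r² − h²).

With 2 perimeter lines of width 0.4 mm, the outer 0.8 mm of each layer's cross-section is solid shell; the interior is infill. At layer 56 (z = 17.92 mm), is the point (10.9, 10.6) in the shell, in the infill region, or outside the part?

At z = 17.92 mm: the r=9.5 sphere slices to a regular 24-gon of circumradius 4.399 (√(r²−h²) with h=8.42 from center); the cone at (6.5, 2.5) is not intersected at this z (z outside [0.5, 12]); the r=8.5 cylinder at (14, 1) contributes a regular 24-gon of circumradius 8.5; the 24×19.5 cube at (5.5, 11.5) contributes its full rectangle; Taking the union: the 3 present regions are separate (no shared area or edge), so areas and boundary lengths simply add and each stays a separate island — 3 connected regions. Overall, the cross-section has 3 separate islands. The nearest boundary edge runs (29.50, 11.50)→(5.50, 11.50); distance from the point to it = 0.90 mm. The point is not inside any of the regions above, so it lies outside the cross-section (0.90 mm from the nearest boundary).

outside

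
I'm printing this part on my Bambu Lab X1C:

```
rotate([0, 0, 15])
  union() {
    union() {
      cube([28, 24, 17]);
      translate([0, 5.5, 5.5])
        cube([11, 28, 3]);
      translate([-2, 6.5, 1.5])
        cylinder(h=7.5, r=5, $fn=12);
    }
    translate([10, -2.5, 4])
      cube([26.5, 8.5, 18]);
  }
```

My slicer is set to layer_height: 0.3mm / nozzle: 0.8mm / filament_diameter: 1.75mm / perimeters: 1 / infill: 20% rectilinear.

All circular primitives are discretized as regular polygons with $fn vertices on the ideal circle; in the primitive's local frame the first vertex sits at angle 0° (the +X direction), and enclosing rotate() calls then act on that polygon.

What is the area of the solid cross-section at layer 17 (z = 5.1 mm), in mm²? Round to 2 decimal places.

845.68 mm²

At z = 5.1 mm: the cube is present — its section is the full 28×24 rectangle (area 672.00 mm²); the cube at (0, 5.5) does not reach this height (z outside [5.5, 8.5]); the cylinder at (-2, 6.5): section is a regular 12-gon, circumradius r=5 (area = (12/2)·5.000²·sin(360°/12) = 75.00 mm²); Taking the union: the regions partially overlap — summed areas 747.00 mm² minus the doubly-counted overlap 18.57 mm² gives 728.43 mm² — area = 728.43 mm²; the cube at (10, -2.5) is present — its section is the full 26.5×8.5 rectangle (area 225.25 mm²); Combining (union): the regions partially overlap — summed areas 953.68 mm² minus the doubly-counted overlap 108.00 mm² gives 845.68 mm² — area = 845.68 mm²; (whole slice rotated 15° about Z — lengths, areas and connectivity unchanged). Overall, the cross-section is a single solid region. Net area = 845.68 mm².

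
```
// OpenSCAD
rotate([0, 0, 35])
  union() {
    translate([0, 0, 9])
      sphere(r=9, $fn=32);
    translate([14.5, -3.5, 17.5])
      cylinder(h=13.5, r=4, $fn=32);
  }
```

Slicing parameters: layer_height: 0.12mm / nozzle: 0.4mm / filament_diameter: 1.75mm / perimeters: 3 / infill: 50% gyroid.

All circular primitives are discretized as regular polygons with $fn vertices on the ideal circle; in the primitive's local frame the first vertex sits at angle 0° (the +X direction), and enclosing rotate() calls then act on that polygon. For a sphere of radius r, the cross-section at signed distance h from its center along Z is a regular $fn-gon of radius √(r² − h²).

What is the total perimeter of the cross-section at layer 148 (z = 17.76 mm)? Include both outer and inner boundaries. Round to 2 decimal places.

At z = 17.76 mm: the r=9 sphere contributes a regular 32-gon of circumradius √(9²−8.76²) = 2.065 (perimeter = 2·32·2.065·sin(180°/32) = 12.95 mm); the r=4 cylinder at (14.5, -3.5) gives a regular 32-gon of circumradius 4 (constant along its height) (perimeter = 2·32·4.000·sin(180°/32) = 25.09 mm); Combining (union): the 2 present regions are separate (no shared area or edge), so areas and boundary lengths simply add and each stays a separate island — boundary = 38.04 mm; (rotated 35° about Z; rotation is an isometry so areas/perimeters/island counts are preserved). Overall, the cross-section has 2 separate islands. Total boundary length (outer) = 38.04 mm.

38.04 mm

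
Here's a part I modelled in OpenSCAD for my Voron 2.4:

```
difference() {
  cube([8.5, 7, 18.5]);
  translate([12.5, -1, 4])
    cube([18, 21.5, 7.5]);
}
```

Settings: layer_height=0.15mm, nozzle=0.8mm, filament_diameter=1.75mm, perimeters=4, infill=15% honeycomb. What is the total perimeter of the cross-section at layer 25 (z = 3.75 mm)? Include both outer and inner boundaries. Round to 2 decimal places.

31.00 mm

At z = 3.75 mm: the 8.5×7 cube contributes its full rectangle (perimeter 31.00 mm); the cube at (12.5, -1) is not intersected at this z (z outside [4, 11.5]); After the difference (first − rest): none of the subtracted shapes is present at this height, so the 8.5×7 cube is unchanged — boundary = 31.00 mm. Overall, the cross-section is a single solid region. Total boundary length (outer) = 31.00 mm.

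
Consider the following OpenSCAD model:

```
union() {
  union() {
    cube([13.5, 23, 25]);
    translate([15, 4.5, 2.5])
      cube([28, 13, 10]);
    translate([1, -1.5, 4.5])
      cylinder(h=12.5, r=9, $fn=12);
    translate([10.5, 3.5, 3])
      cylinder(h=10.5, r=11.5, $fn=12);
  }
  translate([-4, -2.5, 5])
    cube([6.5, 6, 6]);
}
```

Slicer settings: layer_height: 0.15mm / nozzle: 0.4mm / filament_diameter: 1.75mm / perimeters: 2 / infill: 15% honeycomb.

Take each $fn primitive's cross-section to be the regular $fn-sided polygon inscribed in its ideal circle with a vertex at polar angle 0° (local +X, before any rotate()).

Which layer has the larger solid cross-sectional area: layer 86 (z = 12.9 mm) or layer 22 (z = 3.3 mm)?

layer 22 (z = 3.3 mm)

Layer 86 (z = 12.9): the cube is present — its section is the full 13.5×23 rectangle (area 310.50 mm²); the cube at (15, 4.5) is absent (z outside [2.5, 12.5]); the r=9 cylinder at (1, -1.5) gives a regular 12-gon of circumradius 9 (constant along its height) (area = (12/2)·9.000²·sin(360°/12) = 243.00 mm²); the r=11.5 cylinder at (10.5, 3.5) contributes a regular 12-gon of circumradius 11.5 (area = (12/2)·11.500²·sin(360°/12) = 396.75 mm²); Combining (union): the regions partially overlap — summed areas 950.25 mm² minus the doubly-counted overlap 287.11 mm² gives 663.14 mm² — area = 663.14 mm²; the cube at (-4, -2.5) is not intersected at this z (z outside [5, 11]); Combining (union): only that combined region is present, so the union is just that shape — area = 663.14 mm². So its area = 663.14 mm². Layer 22 (z = 3.3): the cube (footprint 13.5×23) is included at this height (area 310.50 mm²); the cube at (15, 4.5) (footprint 28×13) is included at this height (area 364.00 mm²); the cylinder at (1, -1.5) is not intersected at this z (z outside [4.5, 17]); the r=11.5 cylinder at (10.5, 3.5) contributes a regular 12-gon of circumradius 11.5 (area = (12/2)·11.500²·sin(360°/12) = 396.75 mm²); Taking the union: the regions partially overlap — summed areas 1071.25 mm² minus the doubly-counted overlap 221.15 mm² gives 850.10 mm² — area = 850.10 mm²; the cube at (-4, -2.5) is not intersected at this z (z outside [5, 11]); Merging all regions: only the result so far is present, so the union is just that shape — area = 850.10 mm². So its area = 850.10 mm². Layer 22 is larger (850.10 vs 663.14 mm²).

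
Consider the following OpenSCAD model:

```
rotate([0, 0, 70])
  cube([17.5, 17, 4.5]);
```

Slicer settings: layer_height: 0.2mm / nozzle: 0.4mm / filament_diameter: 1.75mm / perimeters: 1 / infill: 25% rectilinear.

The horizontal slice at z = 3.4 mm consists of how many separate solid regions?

At z = 3.4 mm: the cube is present — its section is the full 17.5×17 rectangle; (whole slice rotated 70° about Z — lengths, areas and connectivity unchanged). The result has 1 disconnected region.

1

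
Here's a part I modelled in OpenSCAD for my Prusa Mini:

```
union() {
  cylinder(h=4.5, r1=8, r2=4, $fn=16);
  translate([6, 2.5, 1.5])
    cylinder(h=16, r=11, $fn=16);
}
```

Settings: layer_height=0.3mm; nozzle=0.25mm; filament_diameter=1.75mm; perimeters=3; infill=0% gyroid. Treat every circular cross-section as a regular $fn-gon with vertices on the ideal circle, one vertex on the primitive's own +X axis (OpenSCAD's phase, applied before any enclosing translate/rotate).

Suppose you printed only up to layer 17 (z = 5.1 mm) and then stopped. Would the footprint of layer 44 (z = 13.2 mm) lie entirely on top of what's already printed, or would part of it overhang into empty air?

Compare the two slices. At z = 5.1: the cone does not reach this height (z outside [0, 4.5]); the r=11 cylinder at (6, 2.5) contributes a regular 16-gon of circumradius 11 (area = (16/2)·11.000²·sin(360°/16) = 370.44 mm²); Taking the union: only the r=11 cylinder at (6, 2.5) is present, so the union is just that shape — area = 370.44 mm². At z = 13.2: the cone is not intersected at this z (z outside [0, 4.5]); the r=11 cylinder at (6, 2.5) contributes a regular 16-gon of circumradius 11 (area = (16/2)·11.000²·sin(360°/16) = 370.44 mm²); Taking the union: only the r=11 cylinder at (6, 2.5) is present, so the union is just that shape — area = 370.44 mm². Checking containment: the cross-section at z = 13.2 is a subset of the cross-section at z = 5.1.

entirely on top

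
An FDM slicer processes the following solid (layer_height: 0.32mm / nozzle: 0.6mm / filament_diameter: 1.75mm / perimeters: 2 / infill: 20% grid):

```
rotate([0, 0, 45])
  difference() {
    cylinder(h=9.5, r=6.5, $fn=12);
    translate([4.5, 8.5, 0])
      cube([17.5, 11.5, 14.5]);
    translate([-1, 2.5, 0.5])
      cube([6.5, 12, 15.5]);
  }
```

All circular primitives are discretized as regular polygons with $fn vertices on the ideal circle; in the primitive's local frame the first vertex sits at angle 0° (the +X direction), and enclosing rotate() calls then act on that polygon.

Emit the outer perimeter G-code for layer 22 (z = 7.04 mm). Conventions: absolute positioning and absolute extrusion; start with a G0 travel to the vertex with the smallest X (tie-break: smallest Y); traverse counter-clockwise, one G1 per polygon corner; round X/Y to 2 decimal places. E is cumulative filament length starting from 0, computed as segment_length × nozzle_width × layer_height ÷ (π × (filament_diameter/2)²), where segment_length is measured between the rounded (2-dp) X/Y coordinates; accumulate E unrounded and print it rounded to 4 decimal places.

G0 X-6.28 Y-1.68 Z7.04
G1 X-4.60 Y-4.60 E0.2689
G1 X-1.68 Y-6.28 E0.5378
G1 X1.68 Y-6.28 E0.8060
G1 X4.60 Y-4.60 E1.0749
G1 X6.28 Y-1.68 E1.3439
G1 X6.28 Y1.68 E1.6121
G1 X4.60 Y4.60 E1.8810
G1 X1.68 Y6.28 E2.1499
G1 X1.50 Y6.28 E2.1643
G1 X2.12 Y5.66 E2.2343
G1 X-2.47 Y1.06 E2.7530
G1 X-5.11 Y3.70 E3.0510
G1 X-6.28 Y1.68 E3.2373
G1 X-6.28 Y-1.68 E3.5056

At z = 7.04 mm: the r=6.5 cylinder gives a regular 12-gon of circumradius 6.5 (constant along its height); the cube at (4.5, 8.5) (footprint 17.5×11.5) is included at this height; the cube at (-1, 2.5) (footprint 6.5×12) is included at this height; After the difference (first − rest): starting from the r=6.5 cylinder, the 17.5×11.5 cube at (4.5, 8.5) misses the remaining region (no effect); the 6.5×12 cube at (-1, 2.5) partially overlaps it — only the 19.96 mm² overlap (of its 78.00 mm²) is removed, clipping the outline — 1 connected region; (rotated 45° about Z; rotation is an isometry so areas/perimeters/island counts are preserved). The outline is a single polygon with 14 vertices. Extrusion per mm of travel: 0.6 × 0.32 / (π × 0.875²) = 0.079824. Accumulating E over each segment gives final E = 3.5056.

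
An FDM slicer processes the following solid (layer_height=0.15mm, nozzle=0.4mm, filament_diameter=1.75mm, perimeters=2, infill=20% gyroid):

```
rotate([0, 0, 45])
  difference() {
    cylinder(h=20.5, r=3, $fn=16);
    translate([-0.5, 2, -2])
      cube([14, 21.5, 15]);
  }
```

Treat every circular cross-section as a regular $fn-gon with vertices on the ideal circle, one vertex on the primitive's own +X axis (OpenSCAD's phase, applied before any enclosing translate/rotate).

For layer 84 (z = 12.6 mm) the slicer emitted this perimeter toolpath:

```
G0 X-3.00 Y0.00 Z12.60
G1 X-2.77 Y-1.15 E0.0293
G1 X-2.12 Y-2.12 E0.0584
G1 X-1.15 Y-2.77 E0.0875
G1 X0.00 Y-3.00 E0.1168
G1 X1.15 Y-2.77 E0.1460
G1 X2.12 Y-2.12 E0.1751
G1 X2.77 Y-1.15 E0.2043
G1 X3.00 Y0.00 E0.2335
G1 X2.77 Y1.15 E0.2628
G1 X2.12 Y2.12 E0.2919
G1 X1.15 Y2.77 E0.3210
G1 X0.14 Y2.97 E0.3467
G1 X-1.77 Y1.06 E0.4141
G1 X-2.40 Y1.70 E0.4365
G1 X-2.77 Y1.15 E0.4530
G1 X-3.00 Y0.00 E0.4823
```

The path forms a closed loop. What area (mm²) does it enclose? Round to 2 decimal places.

25.61 mm²

Apply the shoelace formula to the sequence of (X, Y) vertices; enclosed area = 25.61 mm².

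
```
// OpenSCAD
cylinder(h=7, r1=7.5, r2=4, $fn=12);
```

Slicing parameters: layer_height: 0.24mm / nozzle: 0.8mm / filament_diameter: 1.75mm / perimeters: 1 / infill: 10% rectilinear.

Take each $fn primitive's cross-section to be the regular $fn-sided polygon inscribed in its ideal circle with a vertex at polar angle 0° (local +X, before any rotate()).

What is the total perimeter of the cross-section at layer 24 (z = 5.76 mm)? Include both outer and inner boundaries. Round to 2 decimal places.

28.70 mm

At z = 5.76 mm: the cone contributes a regular 12-gon of circumradius 4.620 (interpolated between r1=7.5 and r2=4 at t=0.823) (perimeter = 2·12·4.620·sin(180°/12) = 28.70 mm). Overall, the cross-section is a single solid region. Total boundary length (outer) = 28.70 mm.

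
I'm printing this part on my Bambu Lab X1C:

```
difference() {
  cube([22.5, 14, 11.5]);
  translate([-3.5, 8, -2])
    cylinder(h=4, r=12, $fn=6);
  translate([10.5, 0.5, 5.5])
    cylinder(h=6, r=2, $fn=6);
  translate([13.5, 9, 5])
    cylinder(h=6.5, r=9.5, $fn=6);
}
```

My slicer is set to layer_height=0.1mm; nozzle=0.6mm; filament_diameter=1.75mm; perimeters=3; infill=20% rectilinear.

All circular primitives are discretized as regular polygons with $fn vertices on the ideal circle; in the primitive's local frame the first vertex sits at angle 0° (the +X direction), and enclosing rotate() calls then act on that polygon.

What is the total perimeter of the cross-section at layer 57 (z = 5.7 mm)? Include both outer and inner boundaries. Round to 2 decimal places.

90.86 mm

At z = 5.7 mm: the cube (footprint 22.5×14) is included at this height (perimeter 73.00 mm); the cylinder at (-3.5, 8) does not reach this height (z outside [-2, 2]); the r=2 cylinder at (10.5, 0.5) contributes a regular 6-gon of circumradius 2 (perimeter = 2·6·2.000·sin(180°/6) = 12.00 mm); the r=9.5 cylinder at (13.5, 9) gives a regular 6-gon of circumradius 9.5 (constant along its height) (perimeter = 2·6·9.500·sin(180°/6) = 57.00 mm); Subtracting the remaining from the first: starting from the 22.5×14 cube, the r=2 cylinder at (10.5, 0.5) partially overlaps it — only the 7.05 mm² overlap (of its 10.39 mm²) is removed, clipping the outline; the r=9.5 cylinder at (13.5, 9) partially overlaps it — only the 193.23 mm² overlap (of its 234.48 mm²) is removed, clipping the outline — boundary = 90.86 mm. Overall, the cross-section has 3 separate islands. Total boundary length (outer) = 90.86 mm.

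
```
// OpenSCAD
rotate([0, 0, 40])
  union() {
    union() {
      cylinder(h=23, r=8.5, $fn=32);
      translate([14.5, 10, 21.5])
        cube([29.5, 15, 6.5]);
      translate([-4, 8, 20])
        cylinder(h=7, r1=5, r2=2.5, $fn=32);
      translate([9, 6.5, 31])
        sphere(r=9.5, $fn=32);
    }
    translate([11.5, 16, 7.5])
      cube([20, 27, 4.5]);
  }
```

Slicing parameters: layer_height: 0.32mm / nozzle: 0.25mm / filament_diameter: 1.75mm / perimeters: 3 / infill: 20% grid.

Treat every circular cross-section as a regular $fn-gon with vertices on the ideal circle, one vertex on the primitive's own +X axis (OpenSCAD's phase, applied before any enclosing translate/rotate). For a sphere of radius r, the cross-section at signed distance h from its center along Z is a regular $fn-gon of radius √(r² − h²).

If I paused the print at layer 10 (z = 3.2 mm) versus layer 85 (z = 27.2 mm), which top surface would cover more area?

layer 85 (z = 27.2 mm)

Layer 10 (z = 3.2): the cylinder: section is a regular 32-gon, circumradius r=8.5 (area = (32/2)·8.500²·sin(360°/32) = 225.52 mm²); the cube at (14.5, 10) is not intersected at this z (z outside [21.5, 28]); the cone at (-4, 8) is absent (z outside [20, 27]); the sphere at (9, 6.5) is absent (|z−center|=27.800 > r=9.5); Taking the union: only the r=8.5 cylinder is present, so the union is just that shape — area = 225.52 mm²; the cube at (11.5, 16) is absent (z outside [7.5, 12]); Taking the union: only that combined region is present, so the union is just that shape — area = 225.52 mm²; (rotated 40° about Z; rotation is an isometry so areas/perimeters/island counts are preserved). So its area = 225.52 mm². Layer 85 (z = 27.2): the cylinder does not reach this height (z outside [0, 23]); the cube at (14.5, 10) (footprint 29.5×15) is included at this height (area 442.50 mm²); the cone at (-4, 8) does not reach this height (z outside [20, 27]); the r=9.5 sphere at (9, 6.5) slices to a regular 32-gon of circumradius 8.707 (√(r²−h²) with h=3.8 from center) (area = (32/2)·8.707²·sin(360°/32) = 236.64 mm²); Merging all regions: the regions partially overlap — summed areas 679.14 mm² minus the doubly-counted overlap 4.56 mm² gives 674.57 mm² — area = 674.57 mm²; the cube at (11.5, 16) does not reach this height (z outside [7.5, 12]); Combining (union): only the result so far is present, so the union is just that shape — area = 674.57 mm²; (rotated 40° about Z; rotation is an isometry so areas/perimeters/island counts are preserved). So its area = 674.57 mm². Layer 85 is larger (674.57 vs 225.52 mm²).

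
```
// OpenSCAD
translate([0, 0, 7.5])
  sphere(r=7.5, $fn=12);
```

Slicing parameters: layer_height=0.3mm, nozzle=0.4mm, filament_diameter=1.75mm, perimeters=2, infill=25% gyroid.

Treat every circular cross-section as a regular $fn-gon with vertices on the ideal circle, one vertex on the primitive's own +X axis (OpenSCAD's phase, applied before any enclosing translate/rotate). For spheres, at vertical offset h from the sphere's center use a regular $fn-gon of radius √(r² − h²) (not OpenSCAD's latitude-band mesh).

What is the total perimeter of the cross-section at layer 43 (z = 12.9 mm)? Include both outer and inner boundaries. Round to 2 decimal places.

32.33 mm

At z = 12.9 mm: the r=7.5 sphere slices to a regular 12-gon of circumradius 5.205 (√(r²−h²) with h=5.4 from center) (perimeter = 2·12·5.205·sin(180°/12) = 32.33 mm). Overall, the cross-section is a single solid region. Total boundary length (outer) = 32.33 mm.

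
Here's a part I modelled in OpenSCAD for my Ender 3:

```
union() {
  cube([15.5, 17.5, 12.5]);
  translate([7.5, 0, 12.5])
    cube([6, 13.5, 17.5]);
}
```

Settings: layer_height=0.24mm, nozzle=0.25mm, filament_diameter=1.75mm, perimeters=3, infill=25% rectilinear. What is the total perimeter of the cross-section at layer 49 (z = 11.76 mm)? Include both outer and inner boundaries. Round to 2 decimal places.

66.00 mm

At z = 11.76 mm: the cube (footprint 15.5×17.5) is included at this height (perimeter 66.00 mm); the cube at (7.5, 0) is absent (z outside [12.5, 30]); Merging all regions: only the 15.5×17.5 cube is present, so the union is just that shape — boundary = 66.00 mm. Overall, the cross-section is a single solid region. Total boundary length (outer) = 66.00 mm.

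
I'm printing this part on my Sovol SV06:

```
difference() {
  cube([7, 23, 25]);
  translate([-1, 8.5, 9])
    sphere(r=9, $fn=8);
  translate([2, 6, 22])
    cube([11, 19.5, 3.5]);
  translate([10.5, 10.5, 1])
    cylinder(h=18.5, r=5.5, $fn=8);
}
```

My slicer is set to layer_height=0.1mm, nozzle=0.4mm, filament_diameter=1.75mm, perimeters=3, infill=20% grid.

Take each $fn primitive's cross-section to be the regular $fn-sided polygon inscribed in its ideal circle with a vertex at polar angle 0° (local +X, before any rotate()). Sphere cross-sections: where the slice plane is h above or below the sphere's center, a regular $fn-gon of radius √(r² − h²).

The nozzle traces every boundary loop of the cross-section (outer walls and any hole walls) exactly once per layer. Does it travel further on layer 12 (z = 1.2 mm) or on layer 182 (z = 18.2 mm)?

layer 12 (z = 1.2 mm)

Layer 12 (z = 1.2): the 7×23 cube contributes its full rectangle (perimeter 60.00 mm); the sphere at (-1, 8.5): section is a regular 8-gon, circumradius = √(r²−h²) = √(9²−7.8²) = 4.490 (perimeter = 2·8·4.490·sin(180°/8) = 27.49 mm); the cube at (2, 6) does not reach this height (z outside [22, 25.5]); the r=5.5 cylinder at (10.5, 10.5) contributes a regular 8-gon of circumradius 5.5 (perimeter = 2·8·5.500·sin(180°/8) = 33.68 mm); Taking the first minus the rest: starting from the 7×23 cube, the r=9 sphere at (-1, 8.5) partially overlaps it — only the 19.94 mm² overlap (of its 57.02 mm²) is removed, clipping the outline; the r=5.5 cylinder at (10.5, 10.5) partially overlaps it — only the 9.35 mm² overlap (of its 85.56 mm²) is removed, clipping the outline — boundary = 64.59 mm. So its perimeter = 64.59 mm. Layer 182 (z = 18.2): the 7×23 cube contributes its full rectangle (perimeter 60.00 mm); the sphere at (-1, 8.5) is absent (|z−center|=9.200 > r=9); the cube at (2, 6) is absent (z outside [22, 25.5]); the r=5.5 cylinder at (10.5, 10.5) gives a regular 8-gon of circumradius 5.5 (constant along its height) (perimeter = 2·8·5.500·sin(180°/8) = 33.68 mm); Taking the first minus the rest: starting from the 7×23 cube, the r=5.5 cylinder at (10.5, 10.5) partially overlaps it — only the 9.35 mm² overlap (of its 85.56 mm²) is removed, clipping the outline — boundary = 61.16 mm. So its perimeter = 61.16 mm. Layer 12 is larger (64.59 vs 61.16 mm).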